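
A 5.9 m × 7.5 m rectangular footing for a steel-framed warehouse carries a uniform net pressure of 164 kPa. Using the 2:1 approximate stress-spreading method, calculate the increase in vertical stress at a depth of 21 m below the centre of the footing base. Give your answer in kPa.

By the 2:1 method the load spreads at 1 horizontal : 2 vertical, so at depth z the loaded area has grown by z in each plan dimension:
Δσ = qBL/((B+z)(L+z)) = 164×5.9×7.5/((5.9+21)(7.5+21)) = 9.4659 kPa

Δσ_z ≈ 9.47 kPa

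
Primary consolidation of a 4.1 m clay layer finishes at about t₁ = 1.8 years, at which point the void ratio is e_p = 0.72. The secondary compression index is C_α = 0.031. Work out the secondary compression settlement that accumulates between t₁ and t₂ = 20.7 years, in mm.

S_s ≈ 78.4 mm

Secondary compression: S_s = C_α·H/(1+e_p)·log₁₀(t₂/t₁)
S_s = 0.031×4.1/(1+0.72)×log₁₀(20.7/1.8)
    = 0.0739 × 1.061 = 0.07838 m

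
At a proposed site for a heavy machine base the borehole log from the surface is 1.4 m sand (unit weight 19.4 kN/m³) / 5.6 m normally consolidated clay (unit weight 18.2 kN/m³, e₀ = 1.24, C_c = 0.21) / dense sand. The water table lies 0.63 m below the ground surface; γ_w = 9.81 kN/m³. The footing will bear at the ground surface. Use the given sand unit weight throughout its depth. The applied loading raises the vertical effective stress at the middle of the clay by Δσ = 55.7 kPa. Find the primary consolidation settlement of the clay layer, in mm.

Mid-depth of clay below the ground surface: z = 1.4 + 5.6/2 = 4.2 m.
Total vertical stress at mid-clay: σ_v = 19.4×1.4 + 18.2×2.8 = 78.12 kPa.
Pore pressure: u = 9.81×(4.2 − 0.63) = 35.022 kPa.
Initial effective stress: σ'_0 = σ_v − u = 78.12 − 35.022 = 43.098 kPa.
Final effective stress: σ'_f = σ'_0 + Δσ = 43.098 + 55.7 = 98.798 kPa.
Normally consolidated clay, so the full stress increment lies on the virgin compression line:
S_c = C_c·H/(1+e₀)·log₁₀(σ'_f/σ'_0) = 0.21×5.6/(1+1.24)×log₁₀(98.798/43.098)
    = 0.525 × 0.36029 = 0.1892 m

S_c ≈ 189 mm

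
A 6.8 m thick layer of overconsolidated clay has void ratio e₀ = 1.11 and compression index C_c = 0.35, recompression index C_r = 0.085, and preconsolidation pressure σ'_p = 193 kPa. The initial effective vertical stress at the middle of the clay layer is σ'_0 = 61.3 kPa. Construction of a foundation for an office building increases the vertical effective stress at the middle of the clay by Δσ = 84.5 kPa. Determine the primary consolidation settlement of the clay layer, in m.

S_c ≈ 0.103 m

Final effective stress: σ'_f = 61.3 + 84.5 = 145.8 kPa.
σ'_f = 145.8 ≤ σ'_p = 193 kPa, so the clay remains overconsolidated and only the recompression index applies:
S_c = C_r·H/(1+e₀)·log₁₀(σ'_f/σ'_0) = 0.085×6.8/2.11×log₁₀(145.8/61.3)
    = 0.27393 × 0.3763 = 0.1031 m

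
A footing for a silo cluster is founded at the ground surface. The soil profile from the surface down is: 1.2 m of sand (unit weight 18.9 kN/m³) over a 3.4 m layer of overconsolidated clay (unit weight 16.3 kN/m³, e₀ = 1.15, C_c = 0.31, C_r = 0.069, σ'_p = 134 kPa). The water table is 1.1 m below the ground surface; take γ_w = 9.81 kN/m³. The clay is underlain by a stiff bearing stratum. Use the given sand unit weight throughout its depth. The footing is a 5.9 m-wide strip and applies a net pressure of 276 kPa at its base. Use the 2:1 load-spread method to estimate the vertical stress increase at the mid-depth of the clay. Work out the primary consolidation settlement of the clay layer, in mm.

Mid-depth of clay below the ground surface: z = 1.2 + 3.4/2 = 2.9 m.
Total vertical stress at mid-clay: σ_v = 18.9×1.2 + 16.3×1.7 = 50.39 kPa.
Pore pressure: u = 9.81×(2.9 − 1.1) = 17.658 kPa.
Initial effective stress: σ'_0 = σ_v − u = 50.39 − 17.658 = 32.732 kPa.
Stress increase at mid-clay by the 2:1 spreading method:
Δσ = qB/(B+z) = 276×5.9/(5.9+2.9) = 185.05 kPa
Final effective stress: σ'_f = 32.732 + 185.05 = 217.78 kPa.
σ'_f = 217.78 > σ'_p = 134 kPa, so the stress path crosses the preconsolidation pressure — recompression up to σ'_p, then virgin compression beyond:
S_c = H/(1+e₀)·[C_r·log₁₀(σ'_p/σ'_0) + C_c·log₁₀(σ'_f/σ'_p)]
    = 3.4/2.15 × [0.069×log₁₀(134/32.732) + 0.31×log₁₀(217.78/134)]
    = 1.5814 × [0.042237 + 0.065383] = 0.1702 m

S_c ≈ 170 mm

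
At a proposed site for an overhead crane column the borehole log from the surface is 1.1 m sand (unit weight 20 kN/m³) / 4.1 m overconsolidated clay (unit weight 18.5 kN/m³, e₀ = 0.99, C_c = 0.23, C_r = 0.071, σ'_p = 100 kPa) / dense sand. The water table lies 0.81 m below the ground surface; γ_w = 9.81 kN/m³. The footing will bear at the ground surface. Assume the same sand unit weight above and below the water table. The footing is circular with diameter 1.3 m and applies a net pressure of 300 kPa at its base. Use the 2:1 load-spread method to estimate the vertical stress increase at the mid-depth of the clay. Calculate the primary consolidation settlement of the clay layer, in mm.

S_c ≈ 33.4 mm

Mid-depth of clay below the ground surface: z = 1.1 + 4.1/2 = 3.15 m.
Total vertical stress at mid-clay: σ_v = 20×1.1 + 18.5×2.05 = 59.925 kPa.
Pore pressure: u = 9.81×(3.15 − 0.81) = 22.955 kPa.
Initial effective stress: σ'_0 = σ_v − u = 59.925 − 22.955 = 36.97 kPa.
Stress increase at mid-clay by the 2:1 spreading method:
Δσ ≈ qD²/(D+z)² = 300×1.3²/(1.3+3.15)² = 25.603 kPa
Final effective stress: σ'_f = 36.97 + 25.603 = 62.573 kPa.
σ'_f = 62.573 ≤ σ'_p = 100 kPa, so the clay remains overconsolidated and only the recompression index applies:
S_c = C_r·H/(1+e₀)·log₁₀(σ'_f/σ'_0) = 0.071×4.1/1.99×log₁₀(62.573/36.97)
    = 0.14628 × 0.22854 = 0.03343 m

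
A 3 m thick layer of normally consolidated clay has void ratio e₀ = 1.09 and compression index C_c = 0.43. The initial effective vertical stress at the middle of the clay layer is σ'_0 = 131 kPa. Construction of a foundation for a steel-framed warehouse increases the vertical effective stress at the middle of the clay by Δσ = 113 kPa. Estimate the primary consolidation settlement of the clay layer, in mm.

Final effective stress: σ'_f = σ'_0 + Δσ = 131 + 113 = 244 kPa.
Normally consolidated clay, so the full stress increment lies on the virgin compression line:
S_c = C_c·H/(1+e₀)·log₁₀(σ'_f/σ'_0) = 0.43×3/(1+1.09)×log₁₀(244/131)
    = 0.61722 × 0.27012 = 0.1667 m

S_c ≈ 167 mm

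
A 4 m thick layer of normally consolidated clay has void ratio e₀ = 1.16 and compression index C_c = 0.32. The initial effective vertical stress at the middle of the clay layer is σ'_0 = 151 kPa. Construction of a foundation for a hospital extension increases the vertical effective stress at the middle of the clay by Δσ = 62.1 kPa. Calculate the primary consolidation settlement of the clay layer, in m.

S_c ≈ 0.0887 m

Final effective stress: σ'_f = σ'_0 + Δσ = 151 + 62.1 = 213.1 kPa.
Normally consolidated clay, so the full stress increment lies on the virgin compression line:
S_c = C_c·H/(1+e₀)·log₁₀(σ'_f/σ'_0) = 0.32×4/(1+1.16)×log₁₀(213.1/151)
    = 0.59259 × 0.14961 = 0.08866 m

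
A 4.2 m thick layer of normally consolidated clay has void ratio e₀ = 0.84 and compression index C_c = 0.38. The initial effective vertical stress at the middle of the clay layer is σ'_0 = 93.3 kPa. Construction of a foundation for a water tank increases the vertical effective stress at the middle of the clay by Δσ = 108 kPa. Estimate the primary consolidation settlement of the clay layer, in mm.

Final effective stress: σ'_f = σ'_0 + Δσ = 93.3 + 108 = 201.3 kPa.
Normally consolidated clay, so the full stress increment lies on the virgin compression line:
S_c = C_c·H/(1+e₀)·log₁₀(σ'_f/σ'_0) = 0.38×4.2/(1+0.84)×log₁₀(201.3/93.3)
    = 0.86739 × 0.33396 = 0.2897 m

S_c ≈ 290 mm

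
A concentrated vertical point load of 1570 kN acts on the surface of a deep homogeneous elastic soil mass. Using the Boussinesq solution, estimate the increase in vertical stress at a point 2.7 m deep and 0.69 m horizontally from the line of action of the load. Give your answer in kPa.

Δσ_z ≈ 87.8 kPa

Boussinesq vertical stress below a point load on an elastic half-space:
Δσ_z = 3P/(2πz²) · [1 + (r/z)²]^(−5/2)
r/z = 0.69/2.7 = 0.25556; [1+(r/z)²]^(−5/2) = 0.85371.
Δσ_z = 3×1570/(2π×2.7²) × 0.85371 = 102.83 × 0.85371 = 87.79 kPa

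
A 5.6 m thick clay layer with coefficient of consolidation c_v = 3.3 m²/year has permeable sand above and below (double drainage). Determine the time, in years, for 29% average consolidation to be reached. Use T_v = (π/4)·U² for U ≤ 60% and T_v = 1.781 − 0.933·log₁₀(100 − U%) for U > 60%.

Drainage path length: H_d = H/2 = 2.8 m (double drainage).
U ≤ 60%: T_v = (π/4)·U² = (π/4)×0.29² = 0.066052.
t = T_v·H_d²/c_v = 0.066052×2.8²/3.3 = 0.1569 years.

t ≈ 0.157 years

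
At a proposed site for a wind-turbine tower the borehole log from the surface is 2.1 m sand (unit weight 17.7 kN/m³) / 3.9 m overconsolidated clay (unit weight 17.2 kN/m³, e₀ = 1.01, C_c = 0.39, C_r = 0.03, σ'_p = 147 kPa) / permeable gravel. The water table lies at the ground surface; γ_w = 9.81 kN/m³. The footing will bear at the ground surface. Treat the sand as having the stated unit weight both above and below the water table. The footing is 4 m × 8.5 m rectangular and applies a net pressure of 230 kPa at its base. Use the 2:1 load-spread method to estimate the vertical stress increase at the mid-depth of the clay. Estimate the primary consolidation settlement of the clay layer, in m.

Mid-depth of clay below the ground surface: z = 2.1 + 3.9/2 = 4.05 m.
Total vertical stress at mid-clay: σ_v = 17.7×2.1 + 17.2×1.95 = 70.71 kPa.
Pore pressure: u = 9.81×(4.05 − 0) = 39.73 kPa.
Initial effective stress: σ'_0 = σ_v − u = 70.71 − 39.73 = 30.98 kPa.
Stress increase at mid-clay by the 2:1 spreading method:
Δσ = qBL/((B+z)(L+z)) = 230×4×8.5/((4+4.05)(8.5+4.05)) = 77.405 kPa
Final effective stress: σ'_f = 30.98 + 77.405 = 108.39 kPa.
σ'_f = 108.39 ≤ σ'_p = 147 kPa, so the clay remains overconsolidated and only the recompression index applies:
S_c = C_r·H/(1+e₀)·log₁₀(σ'_f/σ'_0) = 0.03×3.9/2.01×log₁₀(108.39/30.98)
    = 0.058209 × 0.54391 = 0.03166 m

S_c ≈ 0.0317 m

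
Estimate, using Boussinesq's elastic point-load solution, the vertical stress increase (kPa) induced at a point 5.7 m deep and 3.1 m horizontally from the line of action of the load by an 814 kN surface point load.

Boussinesq vertical stress below a point load on an elastic half-space:
Δσ_z = 3P/(2πz²) · [1 + (r/z)²]^(−5/2)
r/z = 3.1/5.7 = 0.54386; [1+(r/z)²]^(−5/2) = 0.5232.
Δσ_z = 3×814/(2π×5.7²) × 0.5232 = 11.962 × 0.5232 = 6.259 kPa

Δσ_z ≈ 6.26 kPa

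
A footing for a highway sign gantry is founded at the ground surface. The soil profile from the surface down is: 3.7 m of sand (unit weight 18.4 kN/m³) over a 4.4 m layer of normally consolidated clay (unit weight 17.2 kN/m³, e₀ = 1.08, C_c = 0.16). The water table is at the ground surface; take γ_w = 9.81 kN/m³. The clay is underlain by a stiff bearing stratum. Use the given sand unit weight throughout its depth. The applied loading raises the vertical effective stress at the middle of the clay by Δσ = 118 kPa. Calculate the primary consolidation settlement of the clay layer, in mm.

Mid-depth of clay below the ground surface: z = 3.7 + 4.4/2 = 5.9 m.
Total vertical stress at mid-clay: σ_v = 18.4×3.7 + 17.2×2.2 = 105.92 kPa.
Pore pressure: u = 9.81×(5.9 − 0) = 57.879 kPa.
Initial effective stress: σ'_0 = σ_v − u = 105.92 − 57.879 = 48.041 kPa.
Final effective stress: σ'_f = σ'_0 + Δσ = 48.041 + 118 = 166.04 kPa.
Normally consolidated clay, so the full stress increment lies on the virgin compression line:
S_c = C_c·H/(1+e₀)·log₁₀(σ'_f/σ'_0) = 0.16×4.4/(1+1.08)×log₁₀(166.04/48.041)
    = 0.33846 × 0.5386 = 0.1823 m

S_c ≈ 182 mm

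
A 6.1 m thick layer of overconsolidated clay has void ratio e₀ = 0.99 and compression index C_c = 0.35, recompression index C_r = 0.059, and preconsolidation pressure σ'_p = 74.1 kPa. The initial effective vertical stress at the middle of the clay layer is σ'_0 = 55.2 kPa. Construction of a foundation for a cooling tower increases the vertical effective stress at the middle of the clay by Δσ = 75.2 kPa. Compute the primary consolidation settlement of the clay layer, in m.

S_c ≈ 0.286 m

Final effective stress: σ'_f = 55.2 + 75.2 = 130.4 kPa.
σ'_f = 130.4 > σ'_p = 74.1 kPa, so the stress path crosses the preconsolidation pressure — recompression up to σ'_p, then virgin compression beyond:
S_c = H/(1+e₀)·[C_r·log₁₀(σ'_p/σ'_0) + C_c·log₁₀(σ'_f/σ'_p)]
    = 6.1/1.99 × [0.059×log₁₀(74.1/55.2) + 0.35×log₁₀(130.4/74.1)]
    = 3.0653 × [0.0075449 + 0.085911] = 0.2865 m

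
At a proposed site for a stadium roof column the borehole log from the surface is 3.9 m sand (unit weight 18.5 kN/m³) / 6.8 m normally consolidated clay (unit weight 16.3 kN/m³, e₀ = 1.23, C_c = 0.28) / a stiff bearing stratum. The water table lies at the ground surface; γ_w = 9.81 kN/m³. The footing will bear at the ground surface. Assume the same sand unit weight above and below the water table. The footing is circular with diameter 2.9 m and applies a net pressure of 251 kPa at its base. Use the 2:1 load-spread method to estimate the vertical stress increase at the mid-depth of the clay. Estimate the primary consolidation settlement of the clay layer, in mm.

Mid-depth of clay below the ground surface: z = 3.9 + 6.8/2 = 7.3 m.
Total vertical stress at mid-clay: σ_v = 18.5×3.9 + 16.3×3.4 = 127.57 kPa.
Pore pressure: u = 9.81×(7.3 − 0) = 71.613 kPa.
Initial effective stress: σ'_0 = σ_v − u = 127.57 − 71.613 = 55.957 kPa.
Stress increase at mid-clay by the 2:1 spreading method:
Δσ ≈ qD²/(D+z)² = 251×2.9²/(2.9+7.3)² = 20.289 kPa
Final effective stress: σ'_f = σ'_0 + Δσ = 55.957 + 20.289 = 76.246 kPa.
Normally consolidated clay, so the full stress increment lies on the virgin compression line:
S_c = C_c·H/(1+e₀)·log₁₀(σ'_f/σ'_0) = 0.28×6.8/(1+1.23)×log₁₀(76.246/55.957)
    = 0.85381 × 0.13436 = 0.1147 m

S_c ≈ 115 mm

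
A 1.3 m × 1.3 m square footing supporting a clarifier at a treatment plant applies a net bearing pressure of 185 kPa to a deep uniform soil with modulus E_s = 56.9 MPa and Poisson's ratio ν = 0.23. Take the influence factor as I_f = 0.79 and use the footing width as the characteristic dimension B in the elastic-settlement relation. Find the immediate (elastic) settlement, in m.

Immediate (elastic) settlement: S_e = q·B·(1−ν²)/E_s · I_f.
E_s = 56.9 MPa = 56900 kPa.
S_e = 185 × 1.3 × (1 − 0.23²) / 56900 × 0.79
    = 185 × 1.3 × 0.9471 / 56900 × 0.79
    = 0.003162 m

S_e ≈ 0.00316 m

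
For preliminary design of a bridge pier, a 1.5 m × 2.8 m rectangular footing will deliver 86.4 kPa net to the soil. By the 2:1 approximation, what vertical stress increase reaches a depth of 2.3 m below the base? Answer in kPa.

By the 2:1 method the load spreads at 1 horizontal : 2 vertical, so at depth z the loaded area has grown by z in each plan dimension:
Δσ = qBL/((B+z)(L+z)) = 86.4×1.5×2.8/((1.5+2.3)(2.8+2.3)) = 18.724 kPa

Δσ_z ≈ 18.7 kPa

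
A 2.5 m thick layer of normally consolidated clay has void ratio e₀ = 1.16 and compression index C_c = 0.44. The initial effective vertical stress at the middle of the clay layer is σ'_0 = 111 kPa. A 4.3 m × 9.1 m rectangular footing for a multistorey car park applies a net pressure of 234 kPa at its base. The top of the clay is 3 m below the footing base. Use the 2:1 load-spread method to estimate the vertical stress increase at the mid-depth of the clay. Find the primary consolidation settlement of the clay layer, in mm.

S_c ≈ 120 mm

Mid-depth of clay below the footing base: z = 3 + 2.5/2 = 4.25 m.
Stress increase at mid-clay by the 2:1 spreading method:
Δσ = qBL/((B+z)(L+z)) = 234×4.3×9.1/((4.3+4.25)(9.1+4.25)) = 80.219 kPa
Final effective stress: σ'_f = σ'_0 + Δσ = 111 + 80.219 = 191.22 kPa.
Normally consolidated clay, so the full stress increment lies on the virgin compression line:
S_c = C_c·H/(1+e₀)·log₁₀(σ'_f/σ'_0) = 0.44×2.5/(1+1.16)×log₁₀(191.22/111)
    = 0.50926 × 0.23621 = 0.1203 m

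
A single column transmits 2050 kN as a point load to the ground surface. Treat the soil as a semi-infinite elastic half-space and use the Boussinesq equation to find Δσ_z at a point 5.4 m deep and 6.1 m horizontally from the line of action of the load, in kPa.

Δσ_z ≈ 4.29 kPa

Boussinesq vertical stress below a point load on an elastic half-space:
Δσ_z = 3P/(2πz²) · [1 + (r/z)²]^(−5/2)
r/z = 6.1/5.4 = 1.1296; [1+(r/z)²]^(−5/2) = 0.12795.
Δσ_z = 3×2050/(2π×5.4²) × 0.12795 = 33.567 × 0.12795 = 4.295 kPa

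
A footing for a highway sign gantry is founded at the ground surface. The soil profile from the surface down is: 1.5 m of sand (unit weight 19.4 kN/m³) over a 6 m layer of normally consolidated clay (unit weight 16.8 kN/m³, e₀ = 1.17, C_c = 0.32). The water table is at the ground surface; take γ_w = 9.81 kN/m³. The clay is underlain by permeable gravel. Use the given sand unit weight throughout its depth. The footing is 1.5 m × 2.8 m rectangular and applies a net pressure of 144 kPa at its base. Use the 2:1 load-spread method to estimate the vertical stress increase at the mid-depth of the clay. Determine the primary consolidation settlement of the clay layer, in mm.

Mid-depth of clay below the ground surface: z = 1.5 + 6/2 = 4.5 m.
Total vertical stress at mid-clay: σ_v = 19.4×1.5 + 16.8×3 = 79.5 kPa.
Pore pressure: u = 9.81×(4.5 − 0) = 44.145 kPa.
Initial effective stress: σ'_0 = σ_v − u = 79.5 − 44.145 = 35.355 kPa.
Stress increase at mid-clay by the 2:1 spreading method:
Δσ = qBL/((B+z)(L+z)) = 144×1.5×2.8/((1.5+4.5)(2.8+4.5)) = 13.808 kPa
Final effective stress: σ'_f = σ'_0 + Δσ = 35.355 + 13.808 = 49.163 kPa.
Normally consolidated clay, so the full stress increment lies on the virgin compression line:
S_c = C_c·H/(1+e₀)·log₁₀(σ'_f/σ'_0) = 0.32×6/(1+1.17)×log₁₀(49.163/35.355)
    = 0.88479 × 0.14319 = 0.1267 m

S_c ≈ 127 mm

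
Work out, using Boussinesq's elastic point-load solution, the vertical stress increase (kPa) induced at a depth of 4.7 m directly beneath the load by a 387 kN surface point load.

Δσ_z ≈ 8.36 kPa

Boussinesq vertical stress below a point load on an elastic half-space:
Δσ_z = 3P/(2πz²) · [1 + (r/z)²]^(−5/2)
r/z = 0/4.7 = 0; [1+(r/z)²]^(−5/2) = 1.
Δσ_z = 3×387/(2π×4.7²) × 1 = 8.3648 × 1 = 8.365 kPa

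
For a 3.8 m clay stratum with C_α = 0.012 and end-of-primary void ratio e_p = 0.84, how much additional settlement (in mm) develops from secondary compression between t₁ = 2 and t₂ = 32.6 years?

Secondary compression: S_s = C_α·H/(1+e_p)·log₁₀(t₂/t₁)
S_s = 0.012×3.8/(1+0.84)×log₁₀(32.6/2)
    = 0.02478 × 1.212 = 0.03004 m

S_s ≈ 30 mm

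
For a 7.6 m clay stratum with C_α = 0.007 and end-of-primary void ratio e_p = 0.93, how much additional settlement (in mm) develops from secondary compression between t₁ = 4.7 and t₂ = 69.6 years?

S_s ≈ 32.3 mm

Secondary compression: S_s = C_α·H/(1+e_p)·log₁₀(t₂/t₁)
S_s = 0.007×7.6/(1+0.93)×log₁₀(69.6/4.7)
    = 0.02756 × 1.171 = 0.03226 m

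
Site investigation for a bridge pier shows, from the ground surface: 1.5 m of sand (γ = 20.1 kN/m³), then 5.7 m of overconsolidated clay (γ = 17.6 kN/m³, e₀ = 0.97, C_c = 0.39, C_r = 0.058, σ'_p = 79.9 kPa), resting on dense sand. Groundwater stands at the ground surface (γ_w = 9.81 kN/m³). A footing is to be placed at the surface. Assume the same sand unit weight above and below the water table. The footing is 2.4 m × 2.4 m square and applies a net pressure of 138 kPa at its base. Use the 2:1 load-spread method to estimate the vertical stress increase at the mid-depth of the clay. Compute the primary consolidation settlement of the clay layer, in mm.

Mid-depth of clay below the ground surface: z = 1.5 + 5.7/2 = 4.35 m.
Total vertical stress at mid-clay: σ_v = 20.1×1.5 + 17.6×2.85 = 80.31 kPa.
Pore pressure: u = 9.81×(4.35 − 0) = 42.673 kPa.
Initial effective stress: σ'_0 = σ_v − u = 80.31 − 42.673 = 37.637 kPa.
Stress increase at mid-clay by the 2:1 spreading method:
Δσ = qBL/((B+z)(L+z)) = 138×2.4×2.4/((2.4+4.35)(2.4+4.35)) = 17.446 kPa
Final effective stress: σ'_f = 37.637 + 17.446 = 55.083 kPa.
σ'_f = 55.083 ≤ σ'_p = 79.9 kPa, so the clay remains overconsolidated and only the recompression index applies:
S_c = C_r·H/(1+e₀)·log₁₀(σ'_f/σ'_0) = 0.058×5.7/1.97×log₁₀(55.083/37.637)
    = 0.16782 × 0.1654 = 0.02776 m

S_c ≈ 27.8 mm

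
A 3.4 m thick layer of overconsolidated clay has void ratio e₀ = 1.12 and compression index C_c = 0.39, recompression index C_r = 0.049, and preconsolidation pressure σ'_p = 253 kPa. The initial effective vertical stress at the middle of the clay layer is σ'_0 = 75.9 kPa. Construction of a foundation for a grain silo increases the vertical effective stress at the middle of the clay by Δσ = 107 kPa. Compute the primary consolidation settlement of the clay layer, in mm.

Final effective stress: σ'_f = 75.9 + 107 = 182.9 kPa.
σ'_f = 182.9 ≤ σ'_p = 253 kPa, so the clay remains overconsolidated and only the recompression index applies:
S_c = C_r·H/(1+e₀)·log₁₀(σ'_f/σ'_0) = 0.049×3.4/2.12×log₁₀(182.9/75.9)
    = 0.078586 × 0.38197 = 0.03002 m

S_c ≈ 30 mm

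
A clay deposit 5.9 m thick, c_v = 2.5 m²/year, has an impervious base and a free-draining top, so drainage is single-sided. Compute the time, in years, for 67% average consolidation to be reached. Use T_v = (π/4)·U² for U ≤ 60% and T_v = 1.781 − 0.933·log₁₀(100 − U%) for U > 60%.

Drainage path length: H_d = H = 5.9 m (single drainage).
U > 60%: T_v = 1.781 − 0.933·log₁₀(100 − 67) = 0.36423.
t = T_v·H_d²/c_v = 0.36423×5.9²/2.5 = 5.072 years.

t ≈ 5.07 years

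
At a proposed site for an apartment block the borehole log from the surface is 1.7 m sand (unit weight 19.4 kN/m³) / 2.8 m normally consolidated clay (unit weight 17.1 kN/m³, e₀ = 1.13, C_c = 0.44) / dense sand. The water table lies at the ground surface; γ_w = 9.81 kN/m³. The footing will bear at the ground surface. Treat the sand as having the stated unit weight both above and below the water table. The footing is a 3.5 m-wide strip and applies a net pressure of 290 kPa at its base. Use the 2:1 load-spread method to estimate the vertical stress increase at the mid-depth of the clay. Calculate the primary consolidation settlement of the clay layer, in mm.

Mid-depth of clay below the ground surface: z = 1.7 + 2.8/2 = 3.1 m.
Total vertical stress at mid-clay: σ_v = 19.4×1.7 + 17.1×1.4 = 56.92 kPa.
Pore pressure: u = 9.81×(3.1 − 0) = 30.411 kPa.
Initial effective stress: σ'_0 = σ_v − u = 56.92 − 30.411 = 26.509 kPa.
Stress increase at mid-clay by the 2:1 spreading method:
Δσ = qB/(B+z) = 290×3.5/(3.5+3.1) = 153.79 kPa
Final effective stress: σ'_f = σ'_0 + Δσ = 26.509 + 153.79 = 180.3 kPa.
Normally consolidated clay, so the full stress increment lies on the virgin compression line:
S_c = C_c·H/(1+e₀)·log₁₀(σ'_f/σ'_0) = 0.44×2.8/(1+1.13)×log₁₀(180.3/26.509)
    = 0.5784 × 0.8326 = 0.4816 m

S_c ≈ 482 mm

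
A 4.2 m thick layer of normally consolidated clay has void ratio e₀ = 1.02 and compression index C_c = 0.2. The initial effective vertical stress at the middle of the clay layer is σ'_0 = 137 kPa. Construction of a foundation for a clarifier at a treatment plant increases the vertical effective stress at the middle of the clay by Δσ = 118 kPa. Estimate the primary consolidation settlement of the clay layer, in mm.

S_c ≈ 112 mm

Final effective stress: σ'_f = σ'_0 + Δσ = 137 + 118 = 255 kPa.
Normally consolidated clay, so the full stress increment lies on the virgin compression line:
S_c = C_c·H/(1+e₀)·log₁₀(σ'_f/σ'_0) = 0.2×4.2/(1+1.02)×log₁₀(255/137)
    = 0.41584 × 0.26982 = 0.1122 m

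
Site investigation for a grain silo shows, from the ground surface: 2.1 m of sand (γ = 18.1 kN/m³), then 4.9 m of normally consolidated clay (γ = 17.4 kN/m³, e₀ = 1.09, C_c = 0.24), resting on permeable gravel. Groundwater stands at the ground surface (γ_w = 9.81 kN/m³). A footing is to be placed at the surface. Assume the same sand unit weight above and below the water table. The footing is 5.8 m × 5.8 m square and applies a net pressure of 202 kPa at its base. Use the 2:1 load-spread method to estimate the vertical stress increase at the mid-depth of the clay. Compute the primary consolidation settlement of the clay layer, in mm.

S_c ≈ 248 mm

Mid-depth of clay below the ground surface: z = 2.1 + 4.9/2 = 4.55 m.
Total vertical stress at mid-clay: σ_v = 18.1×2.1 + 17.4×2.45 = 80.64 kPa.
Pore pressure: u = 9.81×(4.55 − 0) = 44.636 kPa.
Initial effective stress: σ'_0 = σ_v − u = 80.64 − 44.636 = 36.004 kPa.
Stress increase at mid-clay by the 2:1 spreading method:
Δσ = qBL/((B+z)(L+z)) = 202×5.8×5.8/((5.8+4.55)(5.8+4.55)) = 63.435 kPa
Final effective stress: σ'_f = σ'_0 + Δσ = 36.004 + 63.435 = 99.439 kPa.
Normally consolidated clay, so the full stress increment lies on the virgin compression line:
S_c = C_c·H/(1+e₀)·log₁₀(σ'_f/σ'_0) = 0.24×4.9/(1+1.09)×log₁₀(99.439/36.004)
    = 0.56268 × 0.44121 = 0.2483 m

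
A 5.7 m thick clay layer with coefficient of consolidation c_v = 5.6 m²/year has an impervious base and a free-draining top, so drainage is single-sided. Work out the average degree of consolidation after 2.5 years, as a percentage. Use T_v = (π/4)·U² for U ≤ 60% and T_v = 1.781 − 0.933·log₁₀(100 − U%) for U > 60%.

Drainage path length: H_d = H = 5.7 m (single drainage).
T_v = c_v·t/H_d² = 5.6×2.5/5.7² = 0.4309.
T_v = 0.4309 corresponds to the U > 60% branch:
U = 1 − 10^((1.781 − T_v)/0.933)/100 = 0.7201

U ≈ 72 %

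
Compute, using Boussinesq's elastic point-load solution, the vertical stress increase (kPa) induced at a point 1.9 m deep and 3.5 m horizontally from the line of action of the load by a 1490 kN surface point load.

Boussinesq vertical stress below a point load on an elastic half-space:
Δσ_z = 3P/(2πz²) · [1 + (r/z)²]^(−5/2)
r/z = 3.5/1.9 = 1.8421; [1+(r/z)²]^(−5/2) = 0.024718.
Δσ_z = 3×1490/(2π×1.9²) × 0.024718 = 197.07 × 0.024718 = 4.871 kPa

Δσ_z ≈ 4.87 kPa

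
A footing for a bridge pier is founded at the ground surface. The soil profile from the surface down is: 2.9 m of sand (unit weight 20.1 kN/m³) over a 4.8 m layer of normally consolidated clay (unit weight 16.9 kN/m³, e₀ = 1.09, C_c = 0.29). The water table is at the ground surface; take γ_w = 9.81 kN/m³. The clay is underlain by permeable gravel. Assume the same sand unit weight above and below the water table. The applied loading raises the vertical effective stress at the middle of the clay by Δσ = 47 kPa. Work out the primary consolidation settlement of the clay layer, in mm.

Mid-depth of clay below the ground surface: z = 2.9 + 4.8/2 = 5.3 m.
Total vertical stress at mid-clay: σ_v = 20.1×2.9 + 16.9×2.4 = 98.85 kPa.
Pore pressure: u = 9.81×(5.3 − 0) = 51.993 kPa.
Initial effective stress: σ'_0 = σ_v − u = 98.85 − 51.993 = 46.857 kPa.
Final effective stress: σ'_f = σ'_0 + Δσ = 46.857 + 47 = 93.857 kPa.
Normally consolidated clay, so the full stress increment lies on the virgin compression line:
S_c = C_c·H/(1+e₀)·log₁₀(σ'_f/σ'_0) = 0.29×4.8/(1+1.09)×log₁₀(93.857/46.857)
    = 0.66603 × 0.30169 = 0.2009 m

S_c ≈ 201 mm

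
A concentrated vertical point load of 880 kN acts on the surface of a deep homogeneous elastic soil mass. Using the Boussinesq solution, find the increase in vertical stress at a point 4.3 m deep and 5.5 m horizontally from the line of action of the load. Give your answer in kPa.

Boussinesq vertical stress below a point load on an elastic half-space:
Δσ_z = 3P/(2πz²) · [1 + (r/z)²]^(−5/2)
r/z = 5.5/4.3 = 1.2791; [1+(r/z)²]^(−5/2) = 0.08864.
Δσ_z = 3×880/(2π×4.3²) × 0.08864 = 22.724 × 0.08864 = 2.014 kPa

Δσ_z ≈ 2.01 kPa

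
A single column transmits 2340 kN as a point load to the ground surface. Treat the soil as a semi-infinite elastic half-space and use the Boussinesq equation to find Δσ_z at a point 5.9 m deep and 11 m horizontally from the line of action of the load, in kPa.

Δσ_z ≈ 0.757 kPa

Boussinesq vertical stress below a point load on an elastic half-space:
Δσ_z = 3P/(2πz²) · [1 + (r/z)²]^(−5/2)
r/z = 11/5.9 = 1.8644; [1+(r/z)²]^(−5/2) = 0.023592.
Δσ_z = 3×2340/(2π×5.9²) × 0.023592 = 32.096 × 0.023592 = 0.7572 kPa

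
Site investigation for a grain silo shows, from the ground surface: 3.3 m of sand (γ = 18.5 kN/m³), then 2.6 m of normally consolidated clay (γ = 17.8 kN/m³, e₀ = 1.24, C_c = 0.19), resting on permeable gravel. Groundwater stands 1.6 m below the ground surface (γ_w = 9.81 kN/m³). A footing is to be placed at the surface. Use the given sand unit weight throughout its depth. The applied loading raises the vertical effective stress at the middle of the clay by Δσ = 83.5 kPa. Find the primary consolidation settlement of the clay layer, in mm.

Mid-depth of clay below the ground surface: z = 3.3 + 2.6/2 = 4.6 m.
Total vertical stress at mid-clay: σ_v = 18.5×3.3 + 17.8×1.3 = 84.19 kPa.
Pore pressure: u = 9.81×(4.6 − 1.6) = 29.43 kPa.
Initial effective stress: σ'_0 = σ_v − u = 84.19 − 29.43 = 54.76 kPa.
Final effective stress: σ'_f = σ'_0 + Δσ = 54.76 + 83.5 = 138.26 kPa.
Normally consolidated clay, so the full stress increment lies on the virgin compression line:
S_c = C_c·H/(1+e₀)·log₁₀(σ'_f/σ'_0) = 0.19×2.6/(1+1.24)×log₁₀(138.26/54.76)
    = 0.22054 × 0.40223 = 0.08871 m

S_c ≈ 88.7 mm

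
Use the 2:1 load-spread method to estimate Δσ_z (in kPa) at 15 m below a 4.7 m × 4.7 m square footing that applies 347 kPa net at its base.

Δσ_z ≈ 19.8 kPa

By the 2:1 method the load spreads at 1 horizontal : 2 vertical, so at depth z the loaded area has grown by z in each plan dimension:
Δσ = qBL/((B+z)(L+z)) = 347×4.7×4.7/((4.7+15)(4.7+15)) = 19.751 kPa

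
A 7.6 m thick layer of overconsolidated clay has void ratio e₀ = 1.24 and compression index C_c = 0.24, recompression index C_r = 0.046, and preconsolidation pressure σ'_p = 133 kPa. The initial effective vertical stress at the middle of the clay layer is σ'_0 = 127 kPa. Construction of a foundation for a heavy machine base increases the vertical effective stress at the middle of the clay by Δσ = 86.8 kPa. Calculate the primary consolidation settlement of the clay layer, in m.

Final effective stress: σ'_f = 127 + 86.8 = 213.8 kPa.
σ'_f = 213.8 > σ'_p = 133 kPa, so the stress path crosses the preconsolidation pressure — recompression up to σ'_p, then virgin compression beyond:
S_c = H/(1+e₀)·[C_r·log₁₀(σ'_p/σ'_0) + C_c·log₁₀(σ'_f/σ'_p)]
    = 7.6/2.24 × [0.046×log₁₀(133/127) + 0.24×log₁₀(213.8/133)]
    = 3.3929 × [0.0009222 + 0.049477] = 0.171 m

S_c ≈ 0.171 m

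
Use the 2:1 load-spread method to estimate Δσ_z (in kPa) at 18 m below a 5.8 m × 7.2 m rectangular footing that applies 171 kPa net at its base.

By the 2:1 method the load spreads at 1 horizontal : 2 vertical, so at depth z the loaded area has grown by z in each plan dimension:
Δσ = qBL/((B+z)(L+z)) = 171×5.8×7.2/((5.8+18)(7.2+18)) = 11.906 kPa

Δσ_z ≈ 11.9 kPa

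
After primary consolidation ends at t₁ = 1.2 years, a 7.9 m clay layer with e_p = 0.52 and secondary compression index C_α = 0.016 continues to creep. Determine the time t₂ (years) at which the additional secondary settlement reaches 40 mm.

S_s = C_α·H/(1+e_p)·log₁₀(t₂/t₁) ⇒ log₁₀(t₂/t₁) = S_s·(1+e_p)/(C_α·H).
log₁₀(t₂/t₁) = 0.04 × (1+0.52) / (0.016×7.9) = 0.481
t₂ = t₁ × 10^0.481 = 1.2 × 3.027 = 3.632 years

t₂ ≈ 3.63 years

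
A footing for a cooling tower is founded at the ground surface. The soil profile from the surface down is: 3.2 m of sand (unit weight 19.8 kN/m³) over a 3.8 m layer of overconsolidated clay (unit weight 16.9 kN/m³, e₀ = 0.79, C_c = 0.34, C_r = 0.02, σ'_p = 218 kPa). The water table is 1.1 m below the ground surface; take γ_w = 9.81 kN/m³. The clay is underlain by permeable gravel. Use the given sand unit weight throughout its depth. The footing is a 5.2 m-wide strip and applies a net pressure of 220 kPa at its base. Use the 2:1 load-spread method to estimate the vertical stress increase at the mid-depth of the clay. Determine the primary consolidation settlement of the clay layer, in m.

Mid-depth of clay below the ground surface: z = 3.2 + 3.8/2 = 5.1 m.
Total vertical stress at mid-clay: σ_v = 19.8×3.2 + 16.9×1.9 = 95.47 kPa.
Pore pressure: u = 9.81×(5.1 − 1.1) = 39.24 kPa.
Initial effective stress: σ'_0 = σ_v − u = 95.47 − 39.24 = 56.23 kPa.
Stress increase at mid-clay by the 2:1 spreading method:
Δσ = qB/(B+z) = 220×5.2/(5.2+5.1) = 111.07 kPa
Final effective stress: σ'_f = 56.23 + 111.07 = 167.3 kPa.
σ'_f = 167.3 ≤ σ'_p = 218 kPa, so the clay remains overconsolidated and only the recompression index applies:
S_c = C_r·H/(1+e₀)·log₁₀(σ'_f/σ'_0) = 0.02×3.8/1.79×log₁₀(167.3/56.23)
    = 0.042458 × 0.47353 = 0.02011 m

S_c ≈ 0.0201 m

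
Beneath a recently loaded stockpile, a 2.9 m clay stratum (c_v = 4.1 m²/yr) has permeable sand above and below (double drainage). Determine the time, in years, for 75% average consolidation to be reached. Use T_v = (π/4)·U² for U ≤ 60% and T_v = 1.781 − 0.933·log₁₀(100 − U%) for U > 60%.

t ≈ 0.244 years

Drainage path length: H_d = H/2 = 1.45 m (double drainage).
U > 60%: T_v = 1.781 − 0.933·log₁₀(100 − 75) = 0.47672.
t = T_v·H_d²/c_v = 0.47672×1.45²/4.1 = 0.2445 years.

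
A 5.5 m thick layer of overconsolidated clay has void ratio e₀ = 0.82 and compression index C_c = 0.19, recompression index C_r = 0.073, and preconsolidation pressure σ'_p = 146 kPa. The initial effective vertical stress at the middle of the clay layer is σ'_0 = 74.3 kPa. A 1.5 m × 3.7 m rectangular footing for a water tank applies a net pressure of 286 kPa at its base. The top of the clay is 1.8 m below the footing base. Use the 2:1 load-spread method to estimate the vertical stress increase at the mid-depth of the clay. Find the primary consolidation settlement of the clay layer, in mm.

Mid-depth of clay below the footing base: z = 1.8 + 5.5/2 = 4.55 m.
Stress increase at mid-clay by the 2:1 spreading method:
Δσ = qBL/((B+z)(L+z)) = 286×1.5×3.7/((1.5+4.55)(3.7+4.55)) = 31.802 kPa
Final effective stress: σ'_f = 74.3 + 31.802 = 106.1 kPa.
σ'_f = 106.1 ≤ σ'_p = 146 kPa, so the clay remains overconsolidated and only the recompression index applies:
S_c = C_r·H/(1+e₀)·log₁₀(σ'_f/σ'_0) = 0.073×5.5/1.82×log₁₀(106.1/74.3)
    = 0.22061 × 0.15473 = 0.03413 m

S_c ≈ 34.1 mm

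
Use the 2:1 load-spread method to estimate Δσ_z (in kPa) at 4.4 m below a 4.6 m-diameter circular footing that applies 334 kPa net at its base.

Δσ_z ≈ 87.3 kPa

By the 2:1 method the load spreads at 1 horizontal : 2 vertical, so at depth z the loaded area has grown by z in each plan dimension:
Δσ ≈ qD²/(D+z)² = 334×4.6²/(4.6+4.4)² = 87.252 kPa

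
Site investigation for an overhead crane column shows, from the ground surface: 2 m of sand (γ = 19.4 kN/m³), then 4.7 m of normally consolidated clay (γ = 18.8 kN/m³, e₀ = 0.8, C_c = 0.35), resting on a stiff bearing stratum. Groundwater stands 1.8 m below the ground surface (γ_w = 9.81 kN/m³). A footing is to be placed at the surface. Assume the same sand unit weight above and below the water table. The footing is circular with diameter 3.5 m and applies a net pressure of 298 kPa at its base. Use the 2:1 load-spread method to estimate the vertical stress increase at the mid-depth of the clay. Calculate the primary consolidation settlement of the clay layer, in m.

Mid-depth of clay below the ground surface: z = 2 + 4.7/2 = 4.35 m.
Total vertical stress at mid-clay: σ_v = 19.4×2 + 18.8×2.35 = 82.98 kPa.
Pore pressure: u = 9.81×(4.35 − 1.8) = 25.015 kPa.
Initial effective stress: σ'_0 = σ_v − u = 82.98 − 25.015 = 57.965 kPa.
Stress increase at mid-clay by the 2:1 spreading method:
Δσ ≈ qD²/(D+z)² = 298×3.5²/(3.5+4.35)² = 59.24 kPa
Final effective stress: σ'_f = σ'_0 + Δσ = 57.965 + 59.24 = 117.21 kPa.
Normally consolidated clay, so the full stress increment lies on the virgin compression line:
S_c = C_c·H/(1+e₀)·log₁₀(σ'_f/σ'_0) = 0.35×4.7/(1+0.8)×log₁₀(117.21/57.965)
    = 0.91389 × 0.3058 = 0.2795 m

S_c ≈ 0.279 m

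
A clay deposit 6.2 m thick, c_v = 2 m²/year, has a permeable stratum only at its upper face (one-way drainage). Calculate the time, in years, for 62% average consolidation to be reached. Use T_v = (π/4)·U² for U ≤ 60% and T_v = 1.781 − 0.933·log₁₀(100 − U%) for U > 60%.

Drainage path length: H_d = H = 6.2 m (single drainage).
U > 60%: T_v = 1.781 − 0.933·log₁₀(100 − 62) = 0.30706.
t = T_v·H_d²/c_v = 0.30706×6.2²/2 = 5.902 years.

t ≈ 5.9 years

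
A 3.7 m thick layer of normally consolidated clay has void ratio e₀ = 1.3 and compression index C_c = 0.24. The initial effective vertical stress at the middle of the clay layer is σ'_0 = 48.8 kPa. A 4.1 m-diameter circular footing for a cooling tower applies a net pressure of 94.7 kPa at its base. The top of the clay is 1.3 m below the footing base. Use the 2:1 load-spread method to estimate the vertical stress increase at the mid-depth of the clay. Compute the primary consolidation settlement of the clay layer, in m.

Mid-depth of clay below the footing base: z = 1.3 + 3.7/2 = 3.15 m.
Stress increase at mid-clay by the 2:1 spreading method:
Δσ ≈ qD²/(D+z)² = 94.7×4.1²/(4.1+3.15)² = 30.286 kPa
Final effective stress: σ'_f = σ'_0 + Δσ = 48.8 + 30.286 = 79.086 kPa.
Normally consolidated clay, so the full stress increment lies on the virgin compression line:
S_c = C_c·H/(1+e₀)·log₁₀(σ'_f/σ'_0) = 0.24×3.7/(1+1.3)×log₁₀(79.086/48.8)
    = 0.38609 × 0.20968 = 0.08096 m

S_c ≈ 0.081 m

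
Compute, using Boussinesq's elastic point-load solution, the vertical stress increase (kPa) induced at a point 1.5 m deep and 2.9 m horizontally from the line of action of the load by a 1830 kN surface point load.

Boussinesq vertical stress below a point load on an elastic half-space:
Δσ_z = 3P/(2πz²) · [1 + (r/z)²]^(−5/2)
r/z = 2.9/1.5 = 1.9333; [1+(r/z)²]^(−5/2) = 0.020467.
Δσ_z = 3×1830/(2π×1.5²) × 0.020467 = 388.34 × 0.020467 = 7.948 kPa

Δσ_z ≈ 7.95 kPa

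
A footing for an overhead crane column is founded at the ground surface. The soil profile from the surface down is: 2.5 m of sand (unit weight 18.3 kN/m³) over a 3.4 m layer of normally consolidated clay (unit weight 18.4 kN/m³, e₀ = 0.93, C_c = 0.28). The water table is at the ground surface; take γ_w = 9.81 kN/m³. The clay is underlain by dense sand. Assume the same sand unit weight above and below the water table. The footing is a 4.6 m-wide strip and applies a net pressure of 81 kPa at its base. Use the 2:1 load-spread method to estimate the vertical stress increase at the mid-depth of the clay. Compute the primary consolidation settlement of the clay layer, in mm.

Mid-depth of clay below the ground surface: z = 2.5 + 3.4/2 = 4.2 m.
Total vertical stress at mid-clay: σ_v = 18.3×2.5 + 18.4×1.7 = 77.03 kPa.
Pore pressure: u = 9.81×(4.2 − 0) = 41.202 kPa.
Initial effective stress: σ'_0 = σ_v − u = 77.03 − 41.202 = 35.828 kPa.
Stress increase at mid-clay by the 2:1 spreading method:
Δσ = qB/(B+z) = 81×4.6/(4.6+4.2) = 42.341 kPa
Final effective stress: σ'_f = σ'_0 + Δσ = 35.828 + 42.341 = 78.169 kPa.
Normally consolidated clay, so the full stress increment lies on the virgin compression line:
S_c = C_c·H/(1+e₀)·log₁₀(σ'_f/σ'_0) = 0.28×3.4/(1+0.93)×log₁₀(78.169/35.828)
    = 0.49326 × 0.33881 = 0.1671 m

S_c ≈ 167 mm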